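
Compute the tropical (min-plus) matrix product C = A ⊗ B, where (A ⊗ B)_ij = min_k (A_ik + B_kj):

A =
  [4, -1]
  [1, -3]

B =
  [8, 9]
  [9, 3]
A ⊗ B =
  [8, 2]
  [6, 0]

Apply the min-plus product entry-by-entry:
  C[0][0] = min over k of (A[0][0] + B[0][0] = 4 + 8 = 12, A[0][1] + B[1][0] = -1 + 9 = 8) = 8 (attained at k = 1)
  C[0][1] = min over k of (A[0][0] + B[0][1] = 4 + 9 = 13, A[0][1] + B[1][1] = -1 + 3 = 2) = 2 (attained at k = 1)
  C[1][0] = min over k of (A[1][0] + B[0][0] = 1 + 8 = 9, A[1][1] + B[1][0] = -3 + 9 = 6) = 6 (attained at k = 1)
  C[1][1] = min over k of (A[1][0] + B[0][1] = 1 + 9 = 10, A[1][1] + B[1][1] = -3 + 3 = 0) = 0 (attained at k = 1)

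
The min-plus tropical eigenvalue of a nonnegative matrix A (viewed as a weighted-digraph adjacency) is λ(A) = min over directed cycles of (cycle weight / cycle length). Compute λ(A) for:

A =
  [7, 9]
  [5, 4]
λ(A) = 4

Enumerate directed cycles and compute their means (weight / length). Sample:
  cycle 0 → 0: weight = 7, length = 1, mean = 7/1 ≈ 7.000
  cycle 1 → 1: weight = 4, length = 1, mean = 4/1 ≈ 4.000
  cycle 0 → 1 → 0: weight = 14, length = 2, mean = 14/2 ≈ 7.000
  cycle 1 → 0 → 1: weight = 14, length = 2, mean = 14/2 ≈ 7.000
Minimum mean = 4.000, attained e.g. along the cycle 1 → 1 with weight 4 and length 1. So λ(A) = 4/1 = 4.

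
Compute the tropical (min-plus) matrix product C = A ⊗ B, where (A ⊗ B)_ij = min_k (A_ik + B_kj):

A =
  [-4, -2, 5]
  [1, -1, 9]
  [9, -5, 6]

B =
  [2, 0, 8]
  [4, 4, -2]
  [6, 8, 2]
A ⊗ B =
  [-2, -4, -4]
  [3, 1, -3]
  [-1, -1, -7]

Apply the min-plus product entry-by-entry:
  C[0][0] = min over k of (A[0][0] + B[0][0] = -4 + 2 = -2, A[0][1] + B[1][0] = -2 + 4 = 2, A[0][2] + B[2][0] = 5 + 6 = 11) = -2 (attained at k = 0)
  C[0][1] = min over k of (A[0][0] + B[0][1] = -4 + 0 = -4, A[0][1] + B[1][1] = -2 + 4 = 2, A[0][2] + B[2][1] = 5 + 8 = 13) = -4 (attained at k = 0)
  C[0][2] = min over k of (A[0][0] + B[0][2] = -4 + 8 = 4, A[0][1] + B[1][2] = -2 + -2 = -4, A[0][2] + B[2][2] = 5 + 2 = 7) = -4 (attained at k = 1)
  C[1][0] = min over k of (A[1][0] + B[0][0] = 1 + 2 = 3, A[1][1] + B[1][0] = -1 + 4 = 3, A[1][2] + B[2][0] = 9 + 6 = 15) = 3 (attained at k = 0)
  C[1][1] = min over k of (A[1][0] + B[0][1] = 1 + 0 = 1, A[1][1] + B[1][1] = -1 + 4 = 3, A[1][2] + B[2][1] = 9 + 8 = 17) = 1 (attained at k = 0)
  C[1][2] = min over k of (A[1][0] + B[0][2] = 1 + 8 = 9, A[1][1] + B[1][2] = -1 + -2 = -3, A[1][2] + B[2][2] = 9 + 2 = 11) = -3 (attained at k = 1)
  C[2][0] = min over k of (A[2][0] + B[0][0] = 9 + 2 = 11, A[2][1] + B[1][0] = -5 + 4 = -1, A[2][2] + B[2][0] = 6 + 6 = 12) = -1 (attained at k = 1)
  C[2][1] = min over k of (A[2][0] + B[0][1] = 9 + 0 = 9, A[2][1] + B[1][1] = -5 + 4 = -1, A[2][2] + B[2][1] = 6 + 8 = 14) = -1 (attained at k = 1)
  C[2][2] = min over k of (A[2][0] + B[0][2] = 9 + 8 = 17, A[2][1] + B[1][2] = -5 + -2 = -7, A[2][2] + B[2][2] = 6 + 2 = 8) = -7 (attained at k = 1)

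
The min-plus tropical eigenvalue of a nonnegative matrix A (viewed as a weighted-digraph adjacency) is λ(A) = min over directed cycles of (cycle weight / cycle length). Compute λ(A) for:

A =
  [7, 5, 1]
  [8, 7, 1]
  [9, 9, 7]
λ(A) = 5

Enumerate directed cycles and compute their means (weight / length). Sample:
  cycle 0 → 0: weight = 7, length = 1, mean = 7/1 ≈ 7.000
  cycle 1 → 1: weight = 7, length = 1, mean = 7/1 ≈ 7.000
  cycle 2 → 2: weight = 7, length = 1, mean = 7/1 ≈ 7.000
  cycle 0 → 1 → 0: weight = 13, length = 2, mean = 13/2 ≈ 6.500
  cycle 0 → 2 → 0: weight = 10, length = 2, mean = 10/2 ≈ 5.000
  cycle 1 → 0 → 1: weight = 13, length = 2, mean = 13/2 ≈ 6.500
Minimum mean = 5.000, attained e.g. along the cycle 0 → 2 → 0 with weight 10 and length 2. So λ(A) = 10/2 = 5.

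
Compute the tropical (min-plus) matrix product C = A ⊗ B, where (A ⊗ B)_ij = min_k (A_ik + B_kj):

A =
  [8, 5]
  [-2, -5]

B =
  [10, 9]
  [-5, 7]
A ⊗ B =
  [0, 12]
  [-10, 2]

Apply the min-plus product entry-by-entry:
  C[0][0] = min over k of (A[0][0] + B[0][0] = 8 + 10 = 18, A[0][1] + B[1][0] = 5 + -5 = 0) = 0 (attained at k = 1)
  C[0][1] = min over k of (A[0][0] + B[0][1] = 8 + 9 = 17, A[0][1] + B[1][1] = 5 + 7 = 12) = 12 (attained at k = 1)
  C[1][0] = min over k of (A[1][0] + B[0][0] = -2 + 10 = 8, A[1][1] + B[1][0] = -5 + -5 = -10) = -10 (attained at k = 1)
  C[1][1] = min over k of (A[1][0] + B[0][1] = -2 + 9 = 7, A[1][1] + B[1][1] = -5 + 7 = 2) = 2 (attained at k = 1)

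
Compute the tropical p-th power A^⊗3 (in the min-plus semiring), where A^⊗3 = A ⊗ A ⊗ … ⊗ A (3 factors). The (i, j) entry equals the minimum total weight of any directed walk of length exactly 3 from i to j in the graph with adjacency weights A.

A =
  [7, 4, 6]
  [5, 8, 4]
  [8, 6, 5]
A^⊗3 =
  [16, 13, 13]
  [14, 15, 13]
  [16, 15, 15]

Each entry (A^⊗3)_ij equals the minimum over all length-3 walks i = v_0 → v_1 → … → v_3 = j of Σ_t A[v_t][v_{t+1}]. For example, for (i, j) = (0, 2) we minimise over 9 possible intermediate vertex sequences; the minimum is 13, attained along the walk 0 → 1 → 2 → 2.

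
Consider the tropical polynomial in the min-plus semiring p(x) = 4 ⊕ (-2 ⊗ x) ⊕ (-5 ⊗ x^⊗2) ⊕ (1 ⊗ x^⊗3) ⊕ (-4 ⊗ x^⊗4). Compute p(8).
p(8) = 4

A tropical monomial a ⊗ x^⊗i evaluates to a + i · x. Evaluating each term at x = 8:
  Term 0 contributes 4 + 0 · 8 = 4
  Term 1 contributes -2 + 1 · 8 = 6
  Term 2 contributes -5 + 2 · 8 = 11
  Term 3 contributes 1 + 3 · 8 = 25
  Term 4 contributes -4 + 4 · 8 = 28
p(8) = ⊕ of these = min[4, 6, 11, 25, 28] = 4.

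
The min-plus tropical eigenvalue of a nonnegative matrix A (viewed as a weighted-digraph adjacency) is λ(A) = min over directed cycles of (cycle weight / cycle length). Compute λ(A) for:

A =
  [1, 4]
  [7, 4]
λ(A) = 1

Enumerate directed cycles and compute their means (weight / length). Sample:
  cycle 0 → 0: weight = 1, length = 1, mean = 1/1 ≈ 1.000
  cycle 1 → 1: weight = 4, length = 1, mean = 4/1 ≈ 4.000
  cycle 0 → 1 → 0: weight = 11, length = 2, mean = 11/2 ≈ 5.500
  cycle 1 → 0 → 1: weight = 11, length = 2, mean = 11/2 ≈ 5.500
Minimum mean = 1.000, attained e.g. along the cycle 0 → 0 with weight 1 and length 1. So λ(A) = 1/1 = 1.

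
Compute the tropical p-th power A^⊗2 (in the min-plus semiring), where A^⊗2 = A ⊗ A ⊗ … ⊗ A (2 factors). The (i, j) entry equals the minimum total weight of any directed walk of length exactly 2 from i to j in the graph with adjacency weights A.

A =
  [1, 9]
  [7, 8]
A^⊗2 =
  [2, 10]
  [8, 16]

Each entry (A^⊗2)_ij equals the minimum over all length-2 walks i = v_0 → v_1 → … → v_2 = j of Σ_t A[v_t][v_{t+1}]. For example, for (i, j) = (0, 1) we minimise over 2 possible intermediate vertex sequences; the minimum is 10, attained along the walk 0 → 0 → 1.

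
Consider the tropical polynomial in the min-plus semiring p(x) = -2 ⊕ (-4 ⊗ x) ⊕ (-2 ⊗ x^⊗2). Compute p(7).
p(7) = -2

A tropical monomial a ⊗ x^⊗i evaluates to a + i · x. Evaluating each term at x = 7:
  Term 0 contributes -2 + 0 · 7 = -2
  Term 1 contributes -4 + 1 · 7 = 3
  Term 2 contributes -2 + 2 · 7 = 12
p(7) = ⊕ of these = min[-2, 3, 12] = -2.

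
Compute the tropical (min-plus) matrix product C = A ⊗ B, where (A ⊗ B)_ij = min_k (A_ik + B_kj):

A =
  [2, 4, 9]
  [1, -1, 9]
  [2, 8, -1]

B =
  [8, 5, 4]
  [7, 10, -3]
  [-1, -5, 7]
A ⊗ B =
  [8, 4, 1]
  [6, 4, -4]
  [-2, -6, 5]

Apply the min-plus product entry-by-entry:
  C[0][0] = min over k of (A[0][0] + B[0][0] = 2 + 8 = 10, A[0][1] + B[1][0] = 4 + 7 = 11, A[0][2] + B[2][0] = 9 + -1 = 8) = 8 (attained at k = 2)
  C[0][1] = min over k of (A[0][0] + B[0][1] = 2 + 5 = 7, A[0][1] + B[1][1] = 4 + 10 = 14, A[0][2] + B[2][1] = 9 + -5 = 4) = 4 (attained at k = 2)
  C[0][2] = min over k of (A[0][0] + B[0][2] = 2 + 4 = 6, A[0][1] + B[1][2] = 4 + -3 = 1, A[0][2] + B[2][2] = 9 + 7 = 16) = 1 (attained at k = 1)
  C[1][0] = min over k of (A[1][0] + B[0][0] = 1 + 8 = 9, A[1][1] + B[1][0] = -1 + 7 = 6, A[1][2] + B[2][0] = 9 + -1 = 8) = 6 (attained at k = 1)
  C[1][1] = min over k of (A[1][0] + B[0][1] = 1 + 5 = 6, A[1][1] + B[1][1] = -1 + 10 = 9, A[1][2] + B[2][1] = 9 + -5 = 4) = 4 (attained at k = 2)
  C[1][2] = min over k of (A[1][0] + B[0][2] = 1 + 4 = 5, A[1][1] + B[1][2] = -1 + -3 = -4, A[1][2] + B[2][2] = 9 + 7 = 16) = -4 (attained at k = 1)
  C[2][0] = min over k of (A[2][0] + B[0][0] = 2 + 8 = 10, A[2][1] + B[1][0] = 8 + 7 = 15, A[2][2] + B[2][0] = -1 + -1 = -2) = -2 (attained at k = 2)
  C[2][1] = min over k of (A[2][0] + B[0][1] = 2 + 5 = 7, A[2][1] + B[1][1] = 8 + 10 = 18, A[2][2] + B[2][1] = -1 + -5 = -6) = -6 (attained at k = 2)
  C[2][2] = min over k of (A[2][0] + B[0][2] = 2 + 4 = 6, A[2][1] + B[1][2] = 8 + -3 = 5, A[2][2] + B[2][2] = -1 + 7 = 6) = 5 (attained at k = 1)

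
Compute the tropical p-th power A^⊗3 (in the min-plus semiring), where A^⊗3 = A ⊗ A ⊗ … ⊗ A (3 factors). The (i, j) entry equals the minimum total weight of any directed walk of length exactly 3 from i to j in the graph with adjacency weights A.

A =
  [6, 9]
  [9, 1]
A^⊗3 =
  [18, 11]
  [11, 3]

Each entry (A^⊗3)_ij equals the minimum over all length-3 walks i = v_0 → v_1 → … → v_3 = j of Σ_t A[v_t][v_{t+1}]. For example, for (i, j) = (0, 1) we minimise over 4 possible intermediate vertex sequences; the minimum is 11, attained along the walk 0 → 1 → 1 → 1.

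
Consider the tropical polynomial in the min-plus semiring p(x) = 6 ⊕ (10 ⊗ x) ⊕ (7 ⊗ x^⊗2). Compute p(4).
p(4) = 6

A tropical monomial a ⊗ x^⊗i evaluates to a + i · x. Evaluating each term at x = 4:
  Term 0 contributes 6 + 0 · 4 = 6
  Term 1 contributes 10 + 1 · 4 = 14
  Term 2 contributes 7 + 2 · 4 = 15
p(4) = ⊕ of these = min[6, 14, 15] = 6.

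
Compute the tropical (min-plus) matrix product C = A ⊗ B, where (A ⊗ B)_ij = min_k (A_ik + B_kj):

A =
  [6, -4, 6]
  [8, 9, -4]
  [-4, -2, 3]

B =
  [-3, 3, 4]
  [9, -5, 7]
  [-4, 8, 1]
A ⊗ B =
  [2, -9, 3]
  [-8, 4, -3]
  [-7, -7, 0]

Apply the min-plus product entry-by-entry:
  C[0][0] = min over k of (A[0][0] + B[0][0] = 6 + -3 = 3, A[0][1] + B[1][0] = -4 + 9 = 5, A[0][2] + B[2][0] = 6 + -4 = 2) = 2 (attained at k = 2)
  C[0][1] = min over k of (A[0][0] + B[0][1] = 6 + 3 = 9, A[0][1] + B[1][1] = -4 + -5 = -9, A[0][2] + B[2][1] = 6 + 8 = 14) = -9 (attained at k = 1)
  C[0][2] = min over k of (A[0][0] + B[0][2] = 6 + 4 = 10, A[0][1] + B[1][2] = -4 + 7 = 3, A[0][2] + B[2][2] = 6 + 1 = 7) = 3 (attained at k = 1)
  C[1][0] = min over k of (A[1][0] + B[0][0] = 8 + -3 = 5, A[1][1] + B[1][0] = 9 + 9 = 18, A[1][2] + B[2][0] = -4 + -4 = -8) = -8 (attained at k = 2)
  C[1][1] = min over k of (A[1][0] + B[0][1] = 8 + 3 = 11, A[1][1] + B[1][1] = 9 + -5 = 4, A[1][2] + B[2][1] = -4 + 8 = 4) = 4 (attained at k = 1)
  C[1][2] = min over k of (A[1][0] + B[0][2] = 8 + 4 = 12, A[1][1] + B[1][2] = 9 + 7 = 16, A[1][2] + B[2][2] = -4 + 1 = -3) = -3 (attained at k = 2)
  C[2][0] = min over k of (A[2][0] + B[0][0] = -4 + -3 = -7, A[2][1] + B[1][0] = -2 + 9 = 7, A[2][2] + B[2][0] = 3 + -4 = -1) = -7 (attained at k = 0)
  C[2][1] = min over k of (A[2][0] + B[0][1] = -4 + 3 = -1, A[2][1] + B[1][1] = -2 + -5 = -7, A[2][2] + B[2][1] = 3 + 8 = 11) = -7 (attained at k = 1)
  C[2][2] = min over k of (A[2][0] + B[0][2] = -4 + 4 = 0, A[2][1] + B[1][2] = -2 + 7 = 5, A[2][2] + B[2][2] = 3 + 1 = 4) = 0 (attained at k = 0)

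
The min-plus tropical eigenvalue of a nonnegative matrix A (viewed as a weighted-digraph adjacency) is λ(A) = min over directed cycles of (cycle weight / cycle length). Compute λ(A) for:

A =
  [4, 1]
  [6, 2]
λ(A) = 2

Enumerate directed cycles and compute their means (weight / length). Sample:
  cycle 0 → 0: weight = 4, length = 1, mean = 4/1 ≈ 4.000
  cycle 1 → 1: weight = 2, length = 1, mean = 2/1 ≈ 2.000
  cycle 0 → 1 → 0: weight = 7, length = 2, mean = 7/2 ≈ 3.500
  cycle 1 → 0 → 1: weight = 7, length = 2, mean = 7/2 ≈ 3.500
Minimum mean = 2.000, attained e.g. along the cycle 1 → 1 with weight 2 and length 1. So λ(A) = 2/1 = 2.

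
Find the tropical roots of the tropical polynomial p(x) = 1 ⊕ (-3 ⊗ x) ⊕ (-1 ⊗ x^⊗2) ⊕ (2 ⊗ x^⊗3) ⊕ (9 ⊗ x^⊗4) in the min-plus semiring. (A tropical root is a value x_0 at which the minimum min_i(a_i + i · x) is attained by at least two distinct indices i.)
Roots: {-7, -3, -2, 4}

Each tropical root is a break point of the lower envelope of the lines y = a_i + i · x (there are 5 lines, with slopes 0, 1, ..., 4). Only the lines that attain the minimum somewhere contribute to roots; other lines are dominated. Here the surviving (envelope) indices are i = 4, i = 3, i = 2, i = 1, i = 0.
Intersections between consecutive envelope lines give the roots: for adjacent envelope indices i < j the intersection is x = (a_i − a_j) / (j − i). Reading off the sorted break points: {-7, -3, -2, 4}.
Verification: at each break x_0, at least two indices attain the minimum of min_i(a_i + i · x_0).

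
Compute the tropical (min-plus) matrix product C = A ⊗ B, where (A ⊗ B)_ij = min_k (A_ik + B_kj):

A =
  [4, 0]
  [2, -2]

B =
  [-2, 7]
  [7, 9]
A ⊗ B =
  [2, 9]
  [0, 7]

Apply the min-plus product entry-by-entry:
  C[0][0] = min over k of (A[0][0] + B[0][0] = 4 + -2 = 2, A[0][1] + B[1][0] = 0 + 7 = 7) = 2 (attained at k = 0)
  C[0][1] = min over k of (A[0][0] + B[0][1] = 4 + 7 = 11, A[0][1] + B[1][1] = 0 + 9 = 9) = 9 (attained at k = 1)
  C[1][0] = min over k of (A[1][0] + B[0][0] = 2 + -2 = 0, A[1][1] + B[1][0] = -2 + 7 = 5) = 0 (attained at k = 0)
  C[1][1] = min over k of (A[1][0] + B[0][1] = 2 + 7 = 9, A[1][1] + B[1][1] = -2 + 9 = 7) = 7 (attained at k = 1)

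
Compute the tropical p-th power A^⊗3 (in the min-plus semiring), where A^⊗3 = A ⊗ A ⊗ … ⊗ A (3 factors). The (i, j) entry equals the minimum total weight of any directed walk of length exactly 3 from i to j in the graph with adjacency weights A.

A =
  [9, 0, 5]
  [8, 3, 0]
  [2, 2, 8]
A^⊗3 =
  [2, 2, 3]
  [5, 2, 2]
  [4, 4, 2]

Each entry (A^⊗3)_ij equals the minimum over all length-3 walks i = v_0 → v_1 → … → v_3 = j of Σ_t A[v_t][v_{t+1}]. For example, for (i, j) = (0, 2) we minimise over 9 possible intermediate vertex sequences; the minimum is 3, attained along the walk 0 → 1 → 1 → 2.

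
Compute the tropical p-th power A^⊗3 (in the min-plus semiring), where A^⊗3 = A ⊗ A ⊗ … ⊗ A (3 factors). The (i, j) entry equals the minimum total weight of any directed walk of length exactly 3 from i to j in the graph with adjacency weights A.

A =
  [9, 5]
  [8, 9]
A^⊗3 =
  [22, 18]
  [21, 22]

Each entry (A^⊗3)_ij equals the minimum over all length-3 walks i = v_0 → v_1 → … → v_3 = j of Σ_t A[v_t][v_{t+1}]. For example, for (i, j) = (0, 1) we minimise over 4 possible intermediate vertex sequences; the minimum is 18, attained along the walk 0 → 1 → 0 → 1.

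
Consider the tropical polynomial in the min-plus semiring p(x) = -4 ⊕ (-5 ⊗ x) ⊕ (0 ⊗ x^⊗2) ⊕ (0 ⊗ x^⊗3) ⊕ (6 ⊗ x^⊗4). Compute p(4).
p(4) = -4

A tropical monomial a ⊗ x^⊗i evaluates to a + i · x. Evaluating each term at x = 4:
  Term 0 contributes -4 + 0 · 4 = -4
  Term 1 contributes -5 + 1 · 4 = -1
  Term 2 contributes 0 + 2 · 4 = 8
  Term 3 contributes 0 + 3 · 4 = 12
  Term 4 contributes 6 + 4 · 4 = 22
p(4) = ⊕ of these = min[-4, -1, 8, 12, 22] = -4.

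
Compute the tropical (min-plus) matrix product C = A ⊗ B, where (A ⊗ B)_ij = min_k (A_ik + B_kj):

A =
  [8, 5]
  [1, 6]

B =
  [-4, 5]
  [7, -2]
A ⊗ B =
  [4, 3]
  [-3, 4]

Apply the min-plus product entry-by-entry:
  C[0][0] = min over k of (A[0][0] + B[0][0] = 8 + -4 = 4, A[0][1] + B[1][0] = 5 + 7 = 12) = 4 (attained at k = 0)
  C[0][1] = min over k of (A[0][0] + B[0][1] = 8 + 5 = 13, A[0][1] + B[1][1] = 5 + -2 = 3) = 3 (attained at k = 1)
  C[1][0] = min over k of (A[1][0] + B[0][0] = 1 + -4 = -3, A[1][1] + B[1][0] = 6 + 7 = 13) = -3 (attained at k = 0)
  C[1][1] = min over k of (A[1][0] + B[0][1] = 1 + 5 = 6, A[1][1] + B[1][1] = 6 + -2 = 4) = 4 (attained at k = 1)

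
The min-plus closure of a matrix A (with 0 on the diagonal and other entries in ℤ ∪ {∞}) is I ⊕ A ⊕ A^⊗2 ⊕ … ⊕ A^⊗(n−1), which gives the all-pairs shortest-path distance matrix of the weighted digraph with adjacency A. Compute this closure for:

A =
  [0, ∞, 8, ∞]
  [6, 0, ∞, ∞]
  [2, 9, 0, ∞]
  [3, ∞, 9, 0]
Closure =
  [0, 17, 8, ∞]
  [6, 0, 14, ∞]
  [2, 9, 0, ∞]
  [3, 18, 9, 0]

This is the Floyd-Warshall all-pairs shortest-path computation. For each intermediate vertex k = 0, 1, …, 3, update dist[i][j] ← min(dist[i][j], dist[i][k] + dist[k][j]). The final matrix gives, for each (i, j), the minimum total weight of any directed path from i to j (possibly empty when i = j).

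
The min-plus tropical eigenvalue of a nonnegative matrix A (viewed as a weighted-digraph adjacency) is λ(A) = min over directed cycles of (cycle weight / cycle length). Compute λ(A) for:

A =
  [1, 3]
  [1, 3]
λ(A) = 1

Enumerate directed cycles and compute their means (weight / length). Sample:
  cycle 0 → 0: weight = 1, length = 1, mean = 1/1 ≈ 1.000
  cycle 1 → 1: weight = 3, length = 1, mean = 3/1 ≈ 3.000
  cycle 0 → 1 → 0: weight = 4, length = 2, mean = 4/2 ≈ 2.000
  cycle 1 → 0 → 1: weight = 4, length = 2, mean = 4/2 ≈ 2.000
Minimum mean = 1.000, attained e.g. along the cycle 0 → 0 with weight 1 and length 1. So λ(A) = 1/1 = 1.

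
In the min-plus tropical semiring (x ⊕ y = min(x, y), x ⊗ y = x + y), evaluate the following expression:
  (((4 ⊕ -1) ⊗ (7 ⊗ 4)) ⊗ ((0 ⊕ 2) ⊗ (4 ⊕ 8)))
(((4 ⊕ -1) ⊗ (7 ⊗ 4)) ⊗ ((0 ⊕ 2) ⊗ (4 ⊕ 8))) = 14

Expand innermost to outermost. Recall ⊕ takes the minimum of its arguments and ⊗ takes their sum. Working out the expression (((4 ⊕ -1) ⊗ (7 ⊗ 4)) ⊗ ((0 ⊕ 2) ⊗ (4 ⊕ 8))) gives 14.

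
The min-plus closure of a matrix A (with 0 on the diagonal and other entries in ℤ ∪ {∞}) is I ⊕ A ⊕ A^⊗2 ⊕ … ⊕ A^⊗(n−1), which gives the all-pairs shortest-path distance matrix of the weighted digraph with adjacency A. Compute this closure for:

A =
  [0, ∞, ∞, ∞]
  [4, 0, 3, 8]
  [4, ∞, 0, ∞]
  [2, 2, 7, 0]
Closure =
  [0, ∞, ∞, ∞]
  [4, 0, 3, 8]
  [4, ∞, 0, ∞]
  [2, 2, 5, 0]

This is the Floyd-Warshall all-pairs shortest-path computation. For each intermediate vertex k = 0, 1, …, 3, update dist[i][j] ← min(dist[i][j], dist[i][k] + dist[k][j]). The final matrix gives, for each (i, j), the minimum total weight of any directed path from i to j (possibly empty when i = j).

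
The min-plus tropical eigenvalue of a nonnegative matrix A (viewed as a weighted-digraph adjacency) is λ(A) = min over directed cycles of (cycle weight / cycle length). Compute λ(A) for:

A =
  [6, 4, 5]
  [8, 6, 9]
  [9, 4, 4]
λ(A) = 4

Enumerate directed cycles and compute their means (weight / length). Sample:
  cycle 0 → 0: weight = 6, length = 1, mean = 6/1 ≈ 6.000
  cycle 1 → 1: weight = 6, length = 1, mean = 6/1 ≈ 6.000
  cycle 2 → 2: weight = 4, length = 1, mean = 4/1 ≈ 4.000
  cycle 0 → 1 → 0: weight = 12, length = 2, mean = 12/2 ≈ 6.000
  cycle 0 → 2 → 0: weight = 14, length = 2, mean = 14/2 ≈ 7.000
  cycle 1 → 0 → 1: weight = 12, length = 2, mean = 12/2 ≈ 6.000
Minimum mean = 4.000, attained e.g. along the cycle 2 → 2 with weight 4 and length 1. So λ(A) = 4/1 = 4.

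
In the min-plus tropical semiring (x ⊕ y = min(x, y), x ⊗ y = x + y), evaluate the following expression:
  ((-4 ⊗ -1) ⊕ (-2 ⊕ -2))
((-4 ⊗ -1) ⊕ (-2 ⊕ -2)) = -5

Expand innermost to outermost. Recall ⊕ takes the minimum of its arguments and ⊗ takes their sum. Working out the expression ((-4 ⊗ -1) ⊕ (-2 ⊕ -2)) gives -5.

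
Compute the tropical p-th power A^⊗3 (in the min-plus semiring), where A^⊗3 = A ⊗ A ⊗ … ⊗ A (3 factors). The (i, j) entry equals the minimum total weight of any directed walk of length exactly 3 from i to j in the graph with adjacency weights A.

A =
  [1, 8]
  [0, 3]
A^⊗3 =
  [3, 10]
  [2, 9]

Each entry (A^⊗3)_ij equals the minimum over all length-3 walks i = v_0 → v_1 → … → v_3 = j of Σ_t A[v_t][v_{t+1}]. For example, for (i, j) = (0, 1) we minimise over 4 possible intermediate vertex sequences; the minimum is 10, attained along the walk 0 → 0 → 0 → 1.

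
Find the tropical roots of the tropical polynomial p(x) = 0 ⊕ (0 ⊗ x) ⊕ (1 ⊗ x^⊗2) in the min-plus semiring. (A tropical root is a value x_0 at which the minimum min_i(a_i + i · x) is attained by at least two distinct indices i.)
Roots: {-1, 0}

Each tropical root is a break point of the lower envelope of the lines y = a_i + i · x (there are 3 lines, with slopes 0, 1, ..., 2). Only the lines that attain the minimum somewhere contribute to roots; other lines are dominated. Here the surviving (envelope) indices are i = 2, i = 1, i = 0.
Intersections between consecutive envelope lines give the roots: for adjacent envelope indices i < j the intersection is x = (a_i − a_j) / (j − i). Reading off the sorted break points: {-1, 0}.
Verification: at each break x_0, at least two indices attain the minimum of min_i(a_i + i · x_0).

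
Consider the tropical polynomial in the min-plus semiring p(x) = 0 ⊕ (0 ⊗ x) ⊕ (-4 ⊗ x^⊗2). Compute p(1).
p(1) = -2

A tropical monomial a ⊗ x^⊗i evaluates to a + i · x. Evaluating each term at x = 1:
  Term 0 contributes 0 + 0 · 1 = 0
  Term 1 contributes 0 + 1 · 1 = 1
  Term 2 contributes -4 + 2 · 1 = -2
p(1) = ⊕ of these = min[0, 1, -2] = -2.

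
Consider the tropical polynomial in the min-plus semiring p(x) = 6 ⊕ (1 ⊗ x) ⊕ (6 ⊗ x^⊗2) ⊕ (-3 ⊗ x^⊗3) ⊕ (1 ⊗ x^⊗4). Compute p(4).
p(4) = 5

A tropical monomial a ⊗ x^⊗i evaluates to a + i · x. Evaluating each term at x = 4:
  Term 0 contributes 6 + 0 · 4 = 6
  Term 1 contributes 1 + 1 · 4 = 5
  Term 2 contributes 6 + 2 · 4 = 14
  Term 3 contributes -3 + 3 · 4 = 9
  Term 4 contributes 1 + 4 · 4 = 17
p(4) = ⊕ of these = min[6, 5, 14, 9, 17] = 5.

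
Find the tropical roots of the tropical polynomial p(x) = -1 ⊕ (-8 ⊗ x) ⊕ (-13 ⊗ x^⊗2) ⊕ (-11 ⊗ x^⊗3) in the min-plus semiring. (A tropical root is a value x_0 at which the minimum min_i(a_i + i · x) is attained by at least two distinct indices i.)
Roots: {-2, 5, 7}

Each tropical root is a break point of the lower envelope of the lines y = a_i + i · x (there are 4 lines, with slopes 0, 1, ..., 3). Only the lines that attain the minimum somewhere contribute to roots; other lines are dominated. Here the surviving (envelope) indices are i = 3, i = 2, i = 1, i = 0.
Intersections between consecutive envelope lines give the roots: for adjacent envelope indices i < j the intersection is x = (a_i − a_j) / (j − i). Reading off the sorted break points: {-2, 5, 7}.
Verification: at each break x_0, at least two indices attain the minimum of min_i(a_i + i · x_0).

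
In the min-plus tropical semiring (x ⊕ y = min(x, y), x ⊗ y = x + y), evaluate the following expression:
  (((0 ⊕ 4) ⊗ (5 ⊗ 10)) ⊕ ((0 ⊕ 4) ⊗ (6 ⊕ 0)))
(((0 ⊕ 4) ⊗ (5 ⊗ 10)) ⊕ ((0 ⊕ 4) ⊗ (6 ⊕ 0))) = 0

Expand innermost to outermost. Recall ⊕ takes the minimum of its arguments and ⊗ takes their sum. Working out the expression (((0 ⊕ 4) ⊗ (5 ⊗ 10)) ⊕ ((0 ⊕ 4) ⊗ (6 ⊕ 0))) gives 0.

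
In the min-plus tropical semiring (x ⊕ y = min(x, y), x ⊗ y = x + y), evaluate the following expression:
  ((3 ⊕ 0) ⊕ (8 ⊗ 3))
((3 ⊕ 0) ⊕ (8 ⊗ 3)) = 0

Expand innermost to outermost. Recall ⊕ takes the minimum of its arguments and ⊗ takes their sum. Working out the expression ((3 ⊕ 0) ⊕ (8 ⊗ 3)) gives 0.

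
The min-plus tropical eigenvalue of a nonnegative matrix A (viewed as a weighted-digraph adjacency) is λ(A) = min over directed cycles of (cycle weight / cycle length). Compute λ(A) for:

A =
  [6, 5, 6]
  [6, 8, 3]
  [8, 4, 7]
λ(A) = 7/2

Enumerate directed cycles and compute their means (weight / length). Sample:
  cycle 0 → 0: weight = 6, length = 1, mean = 6/1 ≈ 6.000
  cycle 1 → 1: weight = 8, length = 1, mean = 8/1 ≈ 8.000
  cycle 2 → 2: weight = 7, length = 1, mean = 7/1 ≈ 7.000
  cycle 0 → 1 → 0: weight = 11, length = 2, mean = 11/2 ≈ 5.500
  cycle 0 → 2 → 0: weight = 14, length = 2, mean = 14/2 ≈ 7.000
  cycle 1 → 0 → 1: weight = 11, length = 2, mean = 11/2 ≈ 5.500
Minimum mean = 3.500, attained e.g. along the cycle 1 → 2 → 1 with weight 7 and length 2. So λ(A) = 7/2 = 7/2.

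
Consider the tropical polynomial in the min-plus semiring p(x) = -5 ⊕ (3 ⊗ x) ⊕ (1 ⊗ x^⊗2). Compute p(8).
p(8) = -5

A tropical monomial a ⊗ x^⊗i evaluates to a + i · x. Evaluating each term at x = 8:
  Term 0 contributes -5 + 0 · 8 = -5
  Term 1 contributes 3 + 1 · 8 = 11
  Term 2 contributes 1 + 2 · 8 = 17
p(8) = ⊕ of these = min[-5, 11, 17] = -5.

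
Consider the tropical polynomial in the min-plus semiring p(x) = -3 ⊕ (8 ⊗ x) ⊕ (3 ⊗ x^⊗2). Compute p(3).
p(3) = -3

A tropical monomial a ⊗ x^⊗i evaluates to a + i · x. Evaluating each term at x = 3:
  Term 0 contributes -3 + 0 · 3 = -3
  Term 1 contributes 8 + 1 · 3 = 11
  Term 2 contributes 3 + 2 · 3 = 9
p(3) = ⊕ of these = min[-3, 11, 9] = -3.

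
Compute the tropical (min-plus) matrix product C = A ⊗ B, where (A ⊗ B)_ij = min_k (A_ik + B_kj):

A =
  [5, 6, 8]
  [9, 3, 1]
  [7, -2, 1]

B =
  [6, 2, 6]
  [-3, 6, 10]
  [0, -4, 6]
A ⊗ B =
  [3, 4, 11]
  [0, -3, 7]
  [-5, -3, 7]

Apply the min-plus product entry-by-entry:
  C[0][0] = min over k of (A[0][0] + B[0][0] = 5 + 6 = 11, A[0][1] + B[1][0] = 6 + -3 = 3, A[0][2] + B[2][0] = 8 + 0 = 8) = 3 (attained at k = 1)
  C[0][1] = min over k of (A[0][0] + B[0][1] = 5 + 2 = 7, A[0][1] + B[1][1] = 6 + 6 = 12, A[0][2] + B[2][1] = 8 + -4 = 4) = 4 (attained at k = 2)
  C[0][2] = min over k of (A[0][0] + B[0][2] = 5 + 6 = 11, A[0][1] + B[1][2] = 6 + 10 = 16, A[0][2] + B[2][2] = 8 + 6 = 14) = 11 (attained at k = 0)
  C[1][0] = min over k of (A[1][0] + B[0][0] = 9 + 6 = 15, A[1][1] + B[1][0] = 3 + -3 = 0, A[1][2] + B[2][0] = 1 + 0 = 1) = 0 (attained at k = 1)
  C[1][1] = min over k of (A[1][0] + B[0][1] = 9 + 2 = 11, A[1][1] + B[1][1] = 3 + 6 = 9, A[1][2] + B[2][1] = 1 + -4 = -3) = -3 (attained at k = 2)
  C[1][2] = min over k of (A[1][0] + B[0][2] = 9 + 6 = 15, A[1][1] + B[1][2] = 3 + 10 = 13, A[1][2] + B[2][2] = 1 + 6 = 7) = 7 (attained at k = 2)
  C[2][0] = min over k of (A[2][0] + B[0][0] = 7 + 6 = 13, A[2][1] + B[1][0] = -2 + -3 = -5, A[2][2] + B[2][0] = 1 + 0 = 1) = -5 (attained at k = 1)
  C[2][1] = min over k of (A[2][0] + B[0][1] = 7 + 2 = 9, A[2][1] + B[1][1] = -2 + 6 = 4, A[2][2] + B[2][1] = 1 + -4 = -3) = -3 (attained at k = 2)
  C[2][2] = min over k of (A[2][0] + B[0][2] = 7 + 6 = 13, A[2][1] + B[1][2] = -2 + 10 = 8, A[2][2] + B[2][2] = 1 + 6 = 7) = 7 (attained at k = 2)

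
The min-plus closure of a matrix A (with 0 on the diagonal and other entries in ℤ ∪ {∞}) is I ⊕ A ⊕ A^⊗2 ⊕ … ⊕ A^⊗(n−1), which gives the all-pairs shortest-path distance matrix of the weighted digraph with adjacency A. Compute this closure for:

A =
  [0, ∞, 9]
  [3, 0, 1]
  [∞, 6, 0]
Closure =
  [0, 15, 9]
  [3, 0, 1]
  [9, 6, 0]

This is the Floyd-Warshall all-pairs shortest-path computation. For each intermediate vertex k = 0, 1, …, 2, update dist[i][j] ← min(dist[i][j], dist[i][k] + dist[k][j]). The final matrix gives, for each (i, j), the minimum total weight of any directed path from i to j (possibly empty when i = j).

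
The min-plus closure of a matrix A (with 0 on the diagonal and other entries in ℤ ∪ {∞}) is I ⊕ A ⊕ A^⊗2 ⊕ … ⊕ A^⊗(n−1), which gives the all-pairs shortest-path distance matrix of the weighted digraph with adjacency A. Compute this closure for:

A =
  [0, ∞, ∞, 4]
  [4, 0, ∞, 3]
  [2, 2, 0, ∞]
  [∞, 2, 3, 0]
Closure =
  [0, 6, 7, 4]
  [4, 0, 6, 3]
  [2, 2, 0, 5]
  [5, 2, 3, 0]

This is the Floyd-Warshall all-pairs shortest-path computation. For each intermediate vertex k = 0, 1, …, 3, update dist[i][j] ← min(dist[i][j], dist[i][k] + dist[k][j]). The final matrix gives, for each (i, j), the minimum total weight of any directed path from i to j (possibly empty when i = j).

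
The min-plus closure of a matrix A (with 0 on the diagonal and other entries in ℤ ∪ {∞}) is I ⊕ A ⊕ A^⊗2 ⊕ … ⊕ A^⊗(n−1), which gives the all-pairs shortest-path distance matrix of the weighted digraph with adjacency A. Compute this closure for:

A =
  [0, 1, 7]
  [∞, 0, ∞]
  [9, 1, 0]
Closure =
  [0, 1, 7]
  [∞, 0, ∞]
  [9, 1, 0]

This is the Floyd-Warshall all-pairs shortest-path computation. For each intermediate vertex k = 0, 1, …, 2, update dist[i][j] ← min(dist[i][j], dist[i][k] + dist[k][j]). The final matrix gives, for each (i, j), the minimum total weight of any directed path from i to j (possibly empty when i = j).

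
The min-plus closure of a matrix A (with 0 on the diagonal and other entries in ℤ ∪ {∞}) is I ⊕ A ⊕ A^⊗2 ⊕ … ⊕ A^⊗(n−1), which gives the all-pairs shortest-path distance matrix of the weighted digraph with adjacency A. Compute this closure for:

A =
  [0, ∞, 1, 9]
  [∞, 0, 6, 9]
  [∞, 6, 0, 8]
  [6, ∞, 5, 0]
Closure =
  [0, 7, 1, 9]
  [15, 0, 6, 9]
  [14, 6, 0, 8]
  [6, 11, 5, 0]

This is the Floyd-Warshall all-pairs shortest-path computation. For each intermediate vertex k = 0, 1, …, 3, update dist[i][j] ← min(dist[i][j], dist[i][k] + dist[k][j]). The final matrix gives, for each (i, j), the minimum total weight of any directed path from i to j (possibly empty when i = j).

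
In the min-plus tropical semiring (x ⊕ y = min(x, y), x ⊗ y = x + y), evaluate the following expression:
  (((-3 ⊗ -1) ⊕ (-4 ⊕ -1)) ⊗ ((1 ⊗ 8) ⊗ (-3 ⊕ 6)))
(((-3 ⊗ -1) ⊕ (-4 ⊕ -1)) ⊗ ((1 ⊗ 8) ⊗ (-3 ⊕ 6))) = 2

Expand innermost to outermost. Recall ⊕ takes the minimum of its arguments and ⊗ takes their sum. Working out the expression (((-3 ⊗ -1) ⊕ (-4 ⊕ -1)) ⊗ ((1 ⊗ 8) ⊗ (-3 ⊕ 6))) gives 2.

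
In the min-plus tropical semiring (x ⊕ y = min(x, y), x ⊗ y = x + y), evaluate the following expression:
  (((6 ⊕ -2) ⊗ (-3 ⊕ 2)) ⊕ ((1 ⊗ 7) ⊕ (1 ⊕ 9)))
(((6 ⊕ -2) ⊗ (-3 ⊕ 2)) ⊕ ((1 ⊗ 7) ⊕ (1 ⊕ 9))) = -5

Expand innermost to outermost. Recall ⊕ takes the minimum of its arguments and ⊗ takes their sum. Working out the expression (((6 ⊕ -2) ⊗ (-3 ⊕ 2)) ⊕ ((1 ⊗ 7) ⊕ (1 ⊕ 9))) gives -5.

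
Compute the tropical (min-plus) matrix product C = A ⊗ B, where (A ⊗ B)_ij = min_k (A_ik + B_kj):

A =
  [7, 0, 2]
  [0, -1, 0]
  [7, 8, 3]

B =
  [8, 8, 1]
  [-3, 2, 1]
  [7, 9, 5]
A ⊗ B =
  [-3, 2, 1]
  [-4, 1, 0]
  [5, 10, 8]

Apply the min-plus product entry-by-entry:
  C[0][0] = min over k of (A[0][0] + B[0][0] = 7 + 8 = 15, A[0][1] + B[1][0] = 0 + -3 = -3, A[0][2] + B[2][0] = 2 + 7 = 9) = -3 (attained at k = 1)
  C[0][1] = min over k of (A[0][0] + B[0][1] = 7 + 8 = 15, A[0][1] + B[1][1] = 0 + 2 = 2, A[0][2] + B[2][1] = 2 + 9 = 11) = 2 (attained at k = 1)
  C[0][2] = min over k of (A[0][0] + B[0][2] = 7 + 1 = 8, A[0][1] + B[1][2] = 0 + 1 = 1, A[0][2] + B[2][2] = 2 + 5 = 7) = 1 (attained at k = 1)
  C[1][0] = min over k of (A[1][0] + B[0][0] = 0 + 8 = 8, A[1][1] + B[1][0] = -1 + -3 = -4, A[1][2] + B[2][0] = 0 + 7 = 7) = -4 (attained at k = 1)
  C[1][1] = min over k of (A[1][0] + B[0][1] = 0 + 8 = 8, A[1][1] + B[1][1] = -1 + 2 = 1, A[1][2] + B[2][1] = 0 + 9 = 9) = 1 (attained at k = 1)
  C[1][2] = min over k of (A[1][0] + B[0][2] = 0 + 1 = 1, A[1][1] + B[1][2] = -1 + 1 = 0, A[1][2] + B[2][2] = 0 + 5 = 5) = 0 (attained at k = 1)
  C[2][0] = min over k of (A[2][0] + B[0][0] = 7 + 8 = 15, A[2][1] + B[1][0] = 8 + -3 = 5, A[2][2] + B[2][0] = 3 + 7 = 10) = 5 (attained at k = 1)
  C[2][1] = min over k of (A[2][0] + B[0][1] = 7 + 8 = 15, A[2][1] + B[1][1] = 8 + 2 = 10, A[2][2] + B[2][1] = 3 + 9 = 12) = 10 (attained at k = 1)
  C[2][2] = min over k of (A[2][0] + B[0][2] = 7 + 1 = 8, A[2][1] + B[1][2] = 8 + 1 = 9, A[2][2] + B[2][2] = 3 + 5 = 8) = 8 (attained at k = 0)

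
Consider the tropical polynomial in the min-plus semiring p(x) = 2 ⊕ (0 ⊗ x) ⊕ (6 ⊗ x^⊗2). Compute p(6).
p(6) = 2

A tropical monomial a ⊗ x^⊗i evaluates to a + i · x. Evaluating each term at x = 6:
  Term 0 contributes 2 + 0 · 6 = 2
  Term 1 contributes 0 + 1 · 6 = 6
  Term 2 contributes 6 + 2 · 6 = 18
p(6) = ⊕ of these = min[2, 6, 18] = 2.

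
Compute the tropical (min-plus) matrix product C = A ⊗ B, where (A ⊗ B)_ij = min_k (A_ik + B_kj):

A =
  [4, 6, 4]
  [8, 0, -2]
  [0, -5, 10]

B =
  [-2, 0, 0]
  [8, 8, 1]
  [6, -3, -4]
A ⊗ B =
  [2, 1, 0]
  [4, -5, -6]
  [-2, 0, -4]

Apply the min-plus product entry-by-entry:
  C[0][0] = min over k of (A[0][0] + B[0][0] = 4 + -2 = 2, A[0][1] + B[1][0] = 6 + 8 = 14, A[0][2] + B[2][0] = 4 + 6 = 10) = 2 (attained at k = 0)
  C[0][1] = min over k of (A[0][0] + B[0][1] = 4 + 0 = 4, A[0][1] + B[1][1] = 6 + 8 = 14, A[0][2] + B[2][1] = 4 + -3 = 1) = 1 (attained at k = 2)
  C[0][2] = min over k of (A[0][0] + B[0][2] = 4 + 0 = 4, A[0][1] + B[1][2] = 6 + 1 = 7, A[0][2] + B[2][2] = 4 + -4 = 0) = 0 (attained at k = 2)
  C[1][0] = min over k of (A[1][0] + B[0][0] = 8 + -2 = 6, A[1][1] + B[1][0] = 0 + 8 = 8, A[1][2] + B[2][0] = -2 + 6 = 4) = 4 (attained at k = 2)
  C[1][1] = min over k of (A[1][0] + B[0][1] = 8 + 0 = 8, A[1][1] + B[1][1] = 0 + 8 = 8, A[1][2] + B[2][1] = -2 + -3 = -5) = -5 (attained at k = 2)
  C[1][2] = min over k of (A[1][0] + B[0][2] = 8 + 0 = 8, A[1][1] + B[1][2] = 0 + 1 = 1, A[1][2] + B[2][2] = -2 + -4 = -6) = -6 (attained at k = 2)
  C[2][0] = min over k of (A[2][0] + B[0][0] = 0 + -2 = -2, A[2][1] + B[1][0] = -5 + 8 = 3, A[2][2] + B[2][0] = 10 + 6 = 16) = -2 (attained at k = 0)
  C[2][1] = min over k of (A[2][0] + B[0][1] = 0 + 0 = 0, A[2][1] + B[1][1] = -5 + 8 = 3, A[2][2] + B[2][1] = 10 + -3 = 7) = 0 (attained at k = 0)
  C[2][2] = min over k of (A[2][0] + B[0][2] = 0 + 0 = 0, A[2][1] + B[1][2] = -5 + 1 = -4, A[2][2] + B[2][2] = 10 + -4 = 6) = -4 (attained at k = 1)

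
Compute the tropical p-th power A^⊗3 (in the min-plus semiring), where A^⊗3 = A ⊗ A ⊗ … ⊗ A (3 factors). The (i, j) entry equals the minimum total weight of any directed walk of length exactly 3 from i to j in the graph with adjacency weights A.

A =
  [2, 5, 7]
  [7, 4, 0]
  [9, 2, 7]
A^⊗3 =
  [6, 7, 7]
  [9, 6, 2]
  [11, 4, 6]

Each entry (A^⊗3)_ij equals the minimum over all length-3 walks i = v_0 → v_1 → … → v_3 = j of Σ_t A[v_t][v_{t+1}]. For example, for (i, j) = (0, 2) we minimise over 9 possible intermediate vertex sequences; the minimum is 7, attained along the walk 0 → 0 → 1 → 2.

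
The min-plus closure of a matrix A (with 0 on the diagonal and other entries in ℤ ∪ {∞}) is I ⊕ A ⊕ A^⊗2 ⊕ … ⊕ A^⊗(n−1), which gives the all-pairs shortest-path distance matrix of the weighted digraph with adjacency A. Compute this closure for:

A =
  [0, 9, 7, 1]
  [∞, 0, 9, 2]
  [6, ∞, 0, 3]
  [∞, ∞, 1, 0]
Closure =
  [0, 9, 2, 1]
  [9, 0, 3, 2]
  [6, 15, 0, 3]
  [7, 16, 1, 0]

This is the Floyd-Warshall all-pairs shortest-path computation. For each intermediate vertex k = 0, 1, …, 3, update dist[i][j] ← min(dist[i][j], dist[i][k] + dist[k][j]). The final matrix gives, for each (i, j), the minimum total weight of any directed path from i to j (possibly empty when i = j).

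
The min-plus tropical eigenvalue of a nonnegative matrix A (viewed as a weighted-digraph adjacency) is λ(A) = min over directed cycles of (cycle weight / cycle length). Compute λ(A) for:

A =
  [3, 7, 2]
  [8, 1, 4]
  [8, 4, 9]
λ(A) = 1

Enumerate directed cycles and compute their means (weight / length). Sample:
  cycle 0 → 0: weight = 3, length = 1, mean = 3/1 ≈ 3.000
  cycle 1 → 1: weight = 1, length = 1, mean = 1/1 ≈ 1.000
  cycle 2 → 2: weight = 9, length = 1, mean = 9/1 ≈ 9.000
  cycle 0 → 1 → 0: weight = 15, length = 2, mean = 15/2 ≈ 7.500
  cycle 0 → 2 → 0: weight = 10, length = 2, mean = 10/2 ≈ 5.000
  cycle 1 → 0 → 1: weight = 15, length = 2, mean = 15/2 ≈ 7.500
Minimum mean = 1.000, attained e.g. along the cycle 1 → 1 with weight 1 and length 1. So λ(A) = 1/1 = 1.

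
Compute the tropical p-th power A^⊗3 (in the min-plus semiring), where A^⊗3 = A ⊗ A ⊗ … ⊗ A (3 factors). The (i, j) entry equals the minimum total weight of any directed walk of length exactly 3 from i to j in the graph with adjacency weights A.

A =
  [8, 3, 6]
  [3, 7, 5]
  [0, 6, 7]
A^⊗3 =
  [8, 9, 12]
  [9, 8, 11]
  [6, 10, 8]

Each entry (A^⊗3)_ij equals the minimum over all length-3 walks i = v_0 → v_1 → … → v_3 = j of Σ_t A[v_t][v_{t+1}]. For example, for (i, j) = (0, 2) we minimise over 9 possible intermediate vertex sequences; the minimum is 12, attained along the walk 0 → 1 → 0 → 2.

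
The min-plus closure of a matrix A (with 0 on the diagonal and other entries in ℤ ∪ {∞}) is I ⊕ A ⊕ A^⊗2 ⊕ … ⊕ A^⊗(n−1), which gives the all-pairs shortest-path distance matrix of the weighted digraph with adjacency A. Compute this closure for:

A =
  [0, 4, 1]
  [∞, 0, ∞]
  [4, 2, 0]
Closure =
  [0, 3, 1]
  [∞, 0, ∞]
  [4, 2, 0]

This is the Floyd-Warshall all-pairs shortest-path computation. For each intermediate vertex k = 0, 1, …, 2, update dist[i][j] ← min(dist[i][j], dist[i][k] + dist[k][j]). The final matrix gives, for each (i, j), the minimum total weight of any directed path from i to j (possibly empty when i = j).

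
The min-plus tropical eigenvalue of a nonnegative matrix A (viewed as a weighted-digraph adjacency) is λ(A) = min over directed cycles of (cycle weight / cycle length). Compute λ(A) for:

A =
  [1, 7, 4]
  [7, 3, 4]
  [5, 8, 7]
λ(A) = 1

Enumerate directed cycles and compute their means (weight / length). Sample:
  cycle 0 → 0: weight = 1, length = 1, mean = 1/1 ≈ 1.000
  cycle 1 → 1: weight = 3, length = 1, mean = 3/1 ≈ 3.000
  cycle 2 → 2: weight = 7, length = 1, mean = 7/1 ≈ 7.000
  cycle 0 → 1 → 0: weight = 14, length = 2, mean = 14/2 ≈ 7.000
  cycle 0 → 2 → 0: weight = 9, length = 2, mean = 9/2 ≈ 4.500
  cycle 1 → 0 → 1: weight = 14, length = 2, mean = 14/2 ≈ 7.000
Minimum mean = 1.000, attained e.g. along the cycle 0 → 0 with weight 1 and length 1. So λ(A) = 1/1 = 1.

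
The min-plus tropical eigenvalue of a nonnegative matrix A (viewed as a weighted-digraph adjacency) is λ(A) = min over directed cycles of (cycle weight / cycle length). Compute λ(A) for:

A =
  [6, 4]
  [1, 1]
λ(A) = 1

Enumerate directed cycles and compute their means (weight / length). Sample:
  cycle 0 → 0: weight = 6, length = 1, mean = 6/1 ≈ 6.000
  cycle 1 → 1: weight = 1, length = 1, mean = 1/1 ≈ 1.000
  cycle 0 → 1 → 0: weight = 5, length = 2, mean = 5/2 ≈ 2.500
  cycle 1 → 0 → 1: weight = 5, length = 2, mean = 5/2 ≈ 2.500
Minimum mean = 1.000, attained e.g. along the cycle 1 → 1 with weight 1 and length 1. So λ(A) = 1/1 = 1.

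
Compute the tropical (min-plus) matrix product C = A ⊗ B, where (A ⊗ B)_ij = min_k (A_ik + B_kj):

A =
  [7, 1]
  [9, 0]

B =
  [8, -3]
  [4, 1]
A ⊗ B =
  [5, 2]
  [4, 1]

Apply the min-plus product entry-by-entry:
  C[0][0] = min over k of (A[0][0] + B[0][0] = 7 + 8 = 15, A[0][1] + B[1][0] = 1 + 4 = 5) = 5 (attained at k = 1)
  C[0][1] = min over k of (A[0][0] + B[0][1] = 7 + -3 = 4, A[0][1] + B[1][1] = 1 + 1 = 2) = 2 (attained at k = 1)
  C[1][0] = min over k of (A[1][0] + B[0][0] = 9 + 8 = 17, A[1][1] + B[1][0] = 0 + 4 = 4) = 4 (attained at k = 1)
  C[1][1] = min over k of (A[1][0] + B[0][1] = 9 + -3 = 6, A[1][1] + B[1][1] = 0 + 1 = 1) = 1 (attained at k = 1)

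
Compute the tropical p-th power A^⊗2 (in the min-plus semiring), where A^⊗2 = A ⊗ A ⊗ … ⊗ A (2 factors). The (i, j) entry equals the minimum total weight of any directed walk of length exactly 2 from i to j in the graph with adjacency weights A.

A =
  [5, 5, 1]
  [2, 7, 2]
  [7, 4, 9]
A^⊗2 =
  [7, 5, 6]
  [7, 6, 3]
  [6, 11, 6]

Each entry (A^⊗2)_ij equals the minimum over all length-2 walks i = v_0 → v_1 → … → v_2 = j of Σ_t A[v_t][v_{t+1}]. For example, for (i, j) = (0, 2) we minimise over 3 possible intermediate vertex sequences; the minimum is 6, attained along the walk 0 → 0 → 2.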